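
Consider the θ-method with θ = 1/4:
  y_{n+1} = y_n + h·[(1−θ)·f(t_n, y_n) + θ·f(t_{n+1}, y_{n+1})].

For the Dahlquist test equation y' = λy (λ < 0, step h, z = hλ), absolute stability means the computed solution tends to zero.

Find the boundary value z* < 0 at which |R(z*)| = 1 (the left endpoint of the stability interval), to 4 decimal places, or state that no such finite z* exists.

z* = -4.0000.

Test eqn y'=λy, z=hλ:
  y_{n+1} = y_n + z·[3/4·y_n + 1/4·y_{n+1}] ⇒ (1 − 1/4z)y_{n+1} = (1 + 3/4z)y_n
  Hence R(z) = (1 + 3/4z)/(1 − 1/4z).

Solve |R(x)|<1 on ℝ⁻.
x=-1: |R|=0.2000
R=−1: 1+3/4x = −1+1/4x ⇒ -1/2x=2 ⇒ x=2/(-1/2)=-4.0000
Confirm numerically:
  x=-3.343: |R|=0.82105 <1
  x=-2.057: |R|=0.35843 <1
  x=-1.857: |R|=0.26823 <1
  x=-4.535: |R|=1.12537 >1
  x=-4.162: |R|=1.03970 >1
So |R|<1 on (-4.0000, 0).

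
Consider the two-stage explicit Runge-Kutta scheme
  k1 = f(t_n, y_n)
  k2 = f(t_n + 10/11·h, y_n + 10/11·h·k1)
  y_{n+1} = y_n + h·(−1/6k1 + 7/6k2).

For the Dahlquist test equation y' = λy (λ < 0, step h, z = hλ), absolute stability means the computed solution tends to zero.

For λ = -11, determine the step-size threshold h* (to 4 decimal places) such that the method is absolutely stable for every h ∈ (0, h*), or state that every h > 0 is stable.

(-0.9429,0); λ=-11 ⇒ h* = (33/35)/11 = 0.0857.

Test eqn y'=λy, z=hλ:
  k1=λy_n ⇒ h·k1=z·y_n;  k2=λ(1+10/11z)y_n ⇒ h·k2=z(1+10/11z)y_n
  y_{n+1}/y_n = 1 − 1/6z + 7/6z(1+10/11z) = 1 + z + 35/33z²
  so R(z) = 1 + z + 35/33z².

Need |R(x)|<1, x<0.
x=-0.79: |R|=0.8719
R=1: x+35/33x²=0 ⇒ x=−33/35=-0.9429; min R=1−1/(4·35/33)=0.7643>−1
Confirm numerically:
  x=-0.793: |R|=0.87396 <1
  x=-0.469: |R|=0.76429 <1
  x=-0.422: |R|=0.76688 <1
  x=-1.417: |R|=1.71258 >1
  x=-1.071: |R|=1.14556 >1
Interval (-0.9429, 0).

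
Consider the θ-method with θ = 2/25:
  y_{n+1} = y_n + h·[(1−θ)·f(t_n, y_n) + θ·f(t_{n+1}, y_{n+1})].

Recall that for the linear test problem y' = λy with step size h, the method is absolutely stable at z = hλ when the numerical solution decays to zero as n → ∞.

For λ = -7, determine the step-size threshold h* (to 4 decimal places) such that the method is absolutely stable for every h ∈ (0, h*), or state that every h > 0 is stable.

(-2.3810,0); λ=-7 ⇒ h* = (50/21)/7 = 0.3401.

Test eqn y'=λy, z=hλ:
  y_{n+1} = y_n + z·[23/25·y_n + 2/25·y_{n+1}] ⇒ (1 − 2/25z)y_{n+1} = (1 + 23/25z)y_n
  R(z) = (1 + 23/25z)/(1 − 2/25z).

Solve |R(x)|<1 on ℝ⁻.
x=-1.17: |R|=0.0699
R=−1: 1+23/25x = −1+2/25x ⇒ -21/25x=2 ⇒ x=2/(-21/25)=-2.3810
Confirm numerically:
  x=-2.272: |R|=0.92256 <1
  x=-1.975: |R|=0.70553 <1
  x=-1.100: |R|=0.01103 <1
  x=-2.907: |R|=1.35851 >1
  x=-2.568: |R|=1.13034 >1
  x=-2.478: |R|=1.06803 >1
Interval (-2.3810, 0).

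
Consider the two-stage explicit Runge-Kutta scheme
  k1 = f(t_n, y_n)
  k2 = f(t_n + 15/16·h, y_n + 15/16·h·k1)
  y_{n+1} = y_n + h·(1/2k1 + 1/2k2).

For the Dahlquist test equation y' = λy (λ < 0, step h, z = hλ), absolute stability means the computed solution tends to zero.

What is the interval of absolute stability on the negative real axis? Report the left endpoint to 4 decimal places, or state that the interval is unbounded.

With y'=λy (z=hλ):
  k1=λy_n ⇒ h·k1=z·y_n;  k2=λ(1+15/16z)y_n ⇒ h·k2=z(1+15/16z)y_n
  y_{n+1}/y_n = 1 + 1/2z + 1/2z(1+15/16z) = 1 + z + 15/32z²
  ⇒ R(z) = 1 + z + 15/32z².

Need |R(x)|<1, x<0.
x=-0.81: |R|=0.4975
R=1: x+15/32x²=0 ⇒ x=−32/15=-2.1333; min R=1−1/(4·15/32)=0.4667>−1
Confirm numerically:
  x=-2.087: |R|=0.95467 <1
  x=-1.624: |R|=0.61227 <1
  x=-0.890: |R|=0.48130 <1
  x=-2.694: |R|=1.70802 >1
  x=-2.445: |R|=1.35720 >1
Interval (-2.1333, 0).

z∈(-2.1333,0).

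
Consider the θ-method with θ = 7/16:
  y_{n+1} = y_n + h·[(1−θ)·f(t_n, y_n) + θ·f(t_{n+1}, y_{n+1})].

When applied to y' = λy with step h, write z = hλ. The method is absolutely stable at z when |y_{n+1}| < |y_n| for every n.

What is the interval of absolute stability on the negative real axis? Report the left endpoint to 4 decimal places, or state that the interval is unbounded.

Set f=λy, z=hλ:
  y_{n+1} = y_n + z·[9/16·y_n + 7/16·y_{n+1}] ⇒ (1 − 7/16z)y_{n+1} = (1 + 9/16z)y_n
  R(z) = (1 + 9/16z)/(1 − 7/16z).

Need |R(x)|<1, x<0.
x=-0.34: |R|=0.7040
R=−1: 1+9/16x = −1+7/16x ⇒ -1/8x=2 ⇒ x=2/(-1/8)=-16.0000
Confirm numerically:
  x=-15.714: |R|=0.99546 <1
  x=-9.637: |R|=0.84752 <1
  x=-9.121: |R|=0.82770 <1
  x=-6.894: |R|=0.71658 <1
  x=-16.450: |R|=1.00686 >1
  x=-16.210: |R|=1.00324 >1
Stable set (-16.0000, 0).

(-16.0000, 0).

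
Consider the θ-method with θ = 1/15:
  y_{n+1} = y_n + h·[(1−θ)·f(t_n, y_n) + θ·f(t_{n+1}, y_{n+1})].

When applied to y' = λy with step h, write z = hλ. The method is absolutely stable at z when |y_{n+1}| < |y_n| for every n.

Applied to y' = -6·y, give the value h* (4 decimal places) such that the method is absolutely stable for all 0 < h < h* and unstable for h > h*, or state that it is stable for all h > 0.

On y'=λy, z=hλ:
  y_{n+1} = y_n + z·[14/15·y_n + 1/15·y_{n+1}] ⇒ (1 − 1/15z)y_{n+1} = (1 + 14/15z)y_n
  R(z) = (1 + 14/15z)/(1 − 1/15z).

Solve |R(x)|<1 on ℝ⁻.
x=-1.08: |R|=0.0075
R=−1: 1+14/15x = −1+1/15x ⇒ -13/15x=2 ⇒ x=2/(-13/15)=-2.3077
Confirm numerically:
  x=-2.183: |R|=0.90566 <1
  x=-1.367: |R|=0.25283 <1
  x=-1.354: |R|=0.24190 <1
  x=-2.726: |R|=1.30678 >1
  x=-2.716: |R|=1.29962 >1
Stable set (-2.3077, 0).

(-2.3077,0); λ=-6 ⇒ h* = (30/13)/6 = 0.3846.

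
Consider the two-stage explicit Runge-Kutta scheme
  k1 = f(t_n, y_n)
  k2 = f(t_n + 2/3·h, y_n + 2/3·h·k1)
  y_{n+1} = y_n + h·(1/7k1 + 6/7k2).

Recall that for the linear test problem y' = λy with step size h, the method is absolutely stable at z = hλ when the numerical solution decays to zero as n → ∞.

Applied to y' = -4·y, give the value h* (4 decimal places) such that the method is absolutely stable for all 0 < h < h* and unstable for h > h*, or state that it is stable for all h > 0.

On y'=λy, z=hλ:
  k1=λy_n ⇒ h·k1=z·y_n;  k2=λ(1+2/3z)y_n ⇒ h·k2=z(1+2/3z)y_n
  y_{n+1}/y_n = 1 + 1/7z + 6/7z(1+2/3z) = 1 + z + 4/7z²
  Hence R(z) = 1 + z + 4/7z².

Solve |R(x)|<1 on ℝ⁻.
x=-1.26: |R|=0.6472
R=1: x+4/7x²=0 ⇒ x=−7/4=-1.7500; min R=1−1/(4·4/7)=0.5625>−1
Confirm numerically:
  x=-1.416: |R|=0.72975 <1
  x=-1.319: |R|=0.67515 <1
  x=-1.003: |R|=0.57186 <1
  x=-1.858: |R|=1.11467 >1
  x=-1.800: |R|=1.05143 >1
So |R|<1 on (-1.7500, 0).

(-1.7500,0); λ=-4 ⇒ h* = (7/4)/4 = 0.4375.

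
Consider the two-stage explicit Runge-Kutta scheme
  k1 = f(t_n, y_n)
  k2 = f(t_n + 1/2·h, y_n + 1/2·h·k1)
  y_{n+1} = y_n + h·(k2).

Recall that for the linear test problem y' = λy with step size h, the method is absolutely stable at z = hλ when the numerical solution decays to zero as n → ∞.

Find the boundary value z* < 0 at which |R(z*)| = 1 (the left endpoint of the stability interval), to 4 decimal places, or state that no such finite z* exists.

On y'=λy, z=hλ:
  k1=λy_n ⇒ h·k1=z·y_n;  k2=λ(1+1/2z)y_n ⇒ h·k2=z(1+1/2z)y_n
  y_{n+1}/y_n = 1 + z(1+1/2z) = 1 + z + 1/2z²
  so R(z) = 1 + z + 1/2z².

Boundary: |R(x)|=1, x<0.
x=-1.61: |R|=0.6861
R=1: x+1/2x²=0 ⇒ x=−2=-2.0000; min R=1−1/(4·1/2)=0.5000>−1
Confirm numerically:
  x=-1.966: |R|=0.96658 <1
  x=-1.697: |R|=0.74290 <1
  x=-1.628: |R|=0.69719 <1
  x=-1.182: |R|=0.51656 <1
  x=-2.549: |R|=1.69970 >1
  x=-2.448: |R|=1.54835 >1
  x=-2.053: |R|=1.05440 >1
Stable set (-2.0000, 0).

z* = -2.0000.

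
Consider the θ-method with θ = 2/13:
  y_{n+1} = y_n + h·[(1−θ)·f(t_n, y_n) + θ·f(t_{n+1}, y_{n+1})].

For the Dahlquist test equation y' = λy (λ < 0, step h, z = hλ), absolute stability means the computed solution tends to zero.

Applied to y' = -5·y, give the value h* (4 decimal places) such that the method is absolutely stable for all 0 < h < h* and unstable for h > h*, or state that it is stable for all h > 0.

(-2.8889,0); λ=-5 ⇒ h* = (26/9)/5 = 0.5778.

On y'=λy, z=hλ:
  y_{n+1} = y_n + z·[11/13·y_n + 2/13·y_{n+1}] ⇒ (1 − 2/13z)y_{n+1} = (1 + 11/13z)y_n
  ⇒ R(z) = (1 + 11/13z)/(1 − 2/13z).

Need |R(x)|<1, x<0.
x=-1.4: |R|=0.1519
R=−1: 1+11/13x = −1+2/13x ⇒ -9/13x=2 ⇒ x=2/(-9/13)=-2.8889
Confirm numerically:
  x=-2.691: |R|=0.90311 <1
  x=-2.184: |R|=0.63473 <1
  x=-1.611: |R|=0.29102 <1
  x=-3.196: |R|=1.14253 >1
  x=-3.123: |R|=1.10948 >1
  x=-3.055: |R|=1.07823 >1
Stable set (-2.8889, 0).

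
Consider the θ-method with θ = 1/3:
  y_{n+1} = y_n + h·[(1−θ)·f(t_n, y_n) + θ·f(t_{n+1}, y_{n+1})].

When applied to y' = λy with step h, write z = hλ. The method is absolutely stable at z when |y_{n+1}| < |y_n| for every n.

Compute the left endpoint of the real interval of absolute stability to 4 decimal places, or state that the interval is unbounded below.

With y'=λy (z=hλ):
  y_{n+1} = y_n + z·[2/3·y_n + 1/3·y_{n+1}] ⇒ (1 − 1/3z)y_{n+1} = (1 + 2/3z)y_n
  ⇒ R(z) = (1 + 2/3z)/(1 − 1/3z).

Solve |R(x)|<1 on ℝ⁻.
x=-1.31: |R|=0.0882
R=−1: 1+2/3x = −1+1/3x ⇒ -1/3x=2 ⇒ x=2/(-1/3)=-6.0000
Confirm numerically:
  x=-4.923: |R|=0.86407 <1
  x=-4.032: |R|=0.72014 <1
  x=-3.593: |R|=0.63492 <1
  x=-3.257: |R|=0.56161 <1
  x=-6.478: |R|=1.05043 >1
  x=-6.280: |R|=1.03017 >1
  x=-6.120: |R|=1.01316 >1
Interval (-6.0000, 0).

z* = -6.0000.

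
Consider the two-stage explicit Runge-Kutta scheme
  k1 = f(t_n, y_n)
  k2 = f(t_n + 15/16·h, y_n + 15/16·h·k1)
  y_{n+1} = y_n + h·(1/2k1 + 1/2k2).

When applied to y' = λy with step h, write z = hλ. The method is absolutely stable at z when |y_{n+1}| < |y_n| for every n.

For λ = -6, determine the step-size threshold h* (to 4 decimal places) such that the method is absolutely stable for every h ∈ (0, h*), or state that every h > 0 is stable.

(-2.1333,0); λ=-6 ⇒ h* = (32/15)/6 = 0.3556.

Test eqn y'=λy, z=hλ:
  k1=λy_n ⇒ h·k1=z·y_n;  k2=λ(1+15/16z)y_n ⇒ h·k2=z(1+15/16z)y_n
  y_{n+1}/y_n = 1 + 1/2z + 1/2z(1+15/16z) = 1 + z + 15/32z²
  so R(z) = 1 + z + 15/32z².

Boundary: |R(x)|=1, x<0.
x=-0.5: |R|=0.6172
R=1: x+15/32x²=0 ⇒ x=−32/15=-2.1333; min R=1−1/(4·15/32)=0.4667>−1
Confirm numerically:
  x=-1.948: |R|=0.83077 <1
  x=-1.265: |R|=0.48511 <1
  x=-1.175: |R|=0.47217 <1
  x=-1.076: |R|=0.46671 <1
  x=-2.670: |R|=1.67167 >1
  x=-2.568: |R|=1.52323 >1
  x=-2.449: |R|=1.36238 >1
Interval (-2.1333, 0).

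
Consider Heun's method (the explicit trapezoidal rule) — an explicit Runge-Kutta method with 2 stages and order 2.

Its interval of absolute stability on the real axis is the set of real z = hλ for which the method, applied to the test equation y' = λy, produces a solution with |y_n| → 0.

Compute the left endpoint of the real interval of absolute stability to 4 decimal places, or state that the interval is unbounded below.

With y'=λy (z=hλ):
  order 2, 2-stage ⇒ R(z)=1+z+z^2/2
  (e.g. R(-1.75)=0.78125, |R|=0.78125)

Need |R(x)|<1, x<0.
x=-1.75: |R|=0.7812
|R(-1.75)|=0.7812 |R(-1.49)|=0.6200 |R(-1.4)|=0.5800
Bisect:
  x_lo=-2.4583 |R|=1.5633  x_hi=-0.1271 |R|=0.8809
  mid=-1.29270 |R|=0.54284 →hi
  mid=-1.87548 |R|=0.88323 →hi
  mid=-2.16687 |R|=1.18079 →lo
  mid=-2.02118 |R|=1.02140 →lo
  mid=-1.94833 |R|=0.94966 →hi
  mid=-1.98475 |R|=0.98487 →hi
  mid=-2.00296 |R|=1.00297 →lo
  mid=-1.99386 |R|=0.99388 →hi
  ...
  [-2.00012,-1.99998] ⇒ x*=-2.0000
Stable set (-2.0000, 0).

z* = -2.0000.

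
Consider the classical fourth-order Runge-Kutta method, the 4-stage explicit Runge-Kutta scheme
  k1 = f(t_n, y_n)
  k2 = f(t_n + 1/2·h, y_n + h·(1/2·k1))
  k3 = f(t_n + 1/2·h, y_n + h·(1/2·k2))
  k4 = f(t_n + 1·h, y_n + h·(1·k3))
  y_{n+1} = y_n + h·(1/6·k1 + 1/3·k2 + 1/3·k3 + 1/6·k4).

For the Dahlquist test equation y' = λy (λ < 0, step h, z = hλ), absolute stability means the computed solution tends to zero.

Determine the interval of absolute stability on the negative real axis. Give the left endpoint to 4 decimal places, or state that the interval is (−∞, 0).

z∈(-2.7853,0).

Test eqn y'=λy, z=hλ:
  order 4, 4-stage ⇒ R(z)=1+z+z^2/2+z^3/6+z^4/24
  (e.g. R(-0.74)=0.47876, |R|=0.47876)

Solve |R(x)|<1 on ℝ⁻.
x=-0.74: |R|=0.4788
|R(-2.83)|=1.0695 |R(-2.5)|=0.6484 |R(-0.96)|=0.3887
Bisect:
  x_lo=-3.5852 |R|=3.0452  x_hi=-0.3972 |R|=0.6723
  mid=-1.99119 |R|=0.33044 →hi
  mid=-2.78820 |R|=1.00439 →lo
  mid=-2.38970 |R|=0.54999 →hi
  mid=-2.58895 |R|=0.74214 →hi
  mid=-2.68858 |R|=0.86371 →hi
  mid=-2.73839 |R|=0.93156 →hi
  mid=-2.76330 |R|=0.96734 →hi
  ...
  [-2.78548,-2.78528] ⇒ x*=-2.7853
So |R|<1 on (-2.7853, 0).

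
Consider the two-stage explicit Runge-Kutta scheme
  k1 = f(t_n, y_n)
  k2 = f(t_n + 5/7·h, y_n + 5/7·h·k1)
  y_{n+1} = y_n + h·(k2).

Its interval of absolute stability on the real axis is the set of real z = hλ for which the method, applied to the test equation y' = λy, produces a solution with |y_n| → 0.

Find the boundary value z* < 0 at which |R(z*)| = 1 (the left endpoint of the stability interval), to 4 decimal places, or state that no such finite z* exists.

z* = -1.4000.

Set f=λy, z=hλ:
  k1=λy_n ⇒ h·k1=z·y_n;  k2=λ(1+5/7z)y_n ⇒ h·k2=z(1+5/7z)y_n
  y_{n+1}/y_n = 1 + z(1+5/7z) = 1 + z + 5/7z²
  R(z) = 1 + z + 5/7z².

Find x<0 with |R(x)|<1.
x=-1.25: |R|=0.8661
R=1: x+5/7x²=0 ⇒ x=−7/5=-1.4000; min R=1−1/(4·5/7)=0.6500>−1
Confirm numerically:
  x=-1.008: |R|=0.71776 <1
  x=-0.929: |R|=0.68746 <1
  x=-0.614: |R|=0.65528 <1
  x=-1.972: |R|=1.80570 >1
  x=-1.469: |R|=1.07240 >1
  x=-1.445: |R|=1.04645 >1
So |R|<1 on (-1.4000, 0).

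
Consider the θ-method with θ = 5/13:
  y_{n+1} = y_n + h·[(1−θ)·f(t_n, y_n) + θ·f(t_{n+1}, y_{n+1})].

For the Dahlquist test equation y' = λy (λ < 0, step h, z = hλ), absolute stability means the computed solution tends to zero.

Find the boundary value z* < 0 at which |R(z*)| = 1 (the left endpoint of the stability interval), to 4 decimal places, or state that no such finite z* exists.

left endpoint -8.6667.

With y'=λy (z=hλ):
  y_{n+1} = y_n + z·[8/13·y_n + 5/13·y_{n+1}] ⇒ (1 − 5/13z)y_{n+1} = (1 + 8/13z)y_n
  ⇒ R(z) = (1 + 8/13z)/(1 − 5/13z).

Solve |R(x)|<1 on ℝ⁻.
x=-1.16: |R|=0.1979
R=−1: 1+8/13x = −1+5/13x ⇒ -3/13x=2 ⇒ x=2/(-3/13)=-8.6667
Confirm numerically:
  x=-7.943: |R|=0.95882 <1
  x=-7.188: |R|=0.90936 <1
  x=-4.928: |R|=0.70202 <1
  x=-9.196: |R|=1.02692 >1
  x=-8.828: |R|=1.00847 >1
Stable set (-8.6667, 0).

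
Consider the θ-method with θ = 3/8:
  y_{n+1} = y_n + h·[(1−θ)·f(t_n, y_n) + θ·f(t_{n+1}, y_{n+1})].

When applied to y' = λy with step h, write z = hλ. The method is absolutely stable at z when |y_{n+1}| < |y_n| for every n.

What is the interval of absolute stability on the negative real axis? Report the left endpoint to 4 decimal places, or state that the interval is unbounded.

z∈(-8.0000,0).

With y'=λy (z=hλ):
  y_{n+1} = y_n + z·[5/8·y_n + 3/8·y_{n+1}] ⇒ (1 − 3/8z)y_{n+1} = (1 + 5/8z)y_n
  R(z) = (1 + 5/8z)/(1 − 3/8z).

Boundary: |R(x)|=1, x<0.
x=-1.07: |R|=0.2364
R=−1: 1+5/8x = −1+3/8x ⇒ -1/4x=2 ⇒ x=2/(-1/4)=-8.0000
Confirm numerically:
  x=-7.275: |R|=0.95138 <1
  x=-7.201: |R|=0.94602 <1
  x=-6.204: |R|=0.86502 <1
  x=-4.487: |R|=0.67262 <1
  x=-8.433: |R|=1.02601 >1
  x=-8.377: |R|=1.02276 >1
  x=-8.095: |R|=1.00589 >1
Interval (-8.0000, 0).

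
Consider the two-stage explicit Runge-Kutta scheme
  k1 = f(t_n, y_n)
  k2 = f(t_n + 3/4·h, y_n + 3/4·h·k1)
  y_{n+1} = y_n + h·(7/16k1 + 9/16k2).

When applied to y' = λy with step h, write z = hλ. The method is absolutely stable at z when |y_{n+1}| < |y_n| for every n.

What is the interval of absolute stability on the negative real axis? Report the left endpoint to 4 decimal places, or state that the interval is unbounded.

(-2.3704, 0).

On y'=λy, z=hλ:
  k1=λy_n ⇒ h·k1=z·y_n;  k2=λ(1+3/4z)y_n ⇒ h·k2=z(1+3/4z)y_n
  y_{n+1}/y_n = 1 + 7/16z + 9/16z(1+3/4z) = 1 + z + 27/64z²
  ⇒ R(z) = 1 + z + 27/64z².

Solve |R(x)|<1 on ℝ⁻.
x=-1.17: |R|=0.4075
R=1: x+27/64x²=0 ⇒ x=−64/27=-2.3704; min R=1−1/(4·27/64)=0.4074>−1
Confirm numerically:
  x=-1.813: |R|=0.57369 <1
  x=-1.809: |R|=0.57158 <1
  x=-1.502: |R|=0.44975 <1
  x=-2.859: |R|=1.58936 >1
  x=-2.746: |R|=1.43516 >1
  x=-2.555: |R|=1.19901 >1
Stable set (-2.3704, 0).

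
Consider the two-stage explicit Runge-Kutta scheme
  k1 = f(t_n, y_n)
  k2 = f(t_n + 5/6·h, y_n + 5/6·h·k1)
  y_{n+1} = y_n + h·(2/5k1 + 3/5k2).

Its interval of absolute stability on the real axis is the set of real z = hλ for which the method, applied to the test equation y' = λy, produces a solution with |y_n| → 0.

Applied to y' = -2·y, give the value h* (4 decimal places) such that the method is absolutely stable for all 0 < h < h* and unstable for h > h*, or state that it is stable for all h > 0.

(-2.0000,0); λ=-2 ⇒ h* = (2)/2 = 1.0000.

With y'=λy (z=hλ):
  k1=λy_n ⇒ h·k1=z·y_n;  k2=λ(1+5/6z)y_n ⇒ h·k2=z(1+5/6z)y_n
  y_{n+1}/y_n = 1 + 2/5z + 3/5z(1+5/6z) = 1 + z + 1/2z²
  Hence R(z) = 1 + z + 1/2z².

Solve |R(x)|<1 on ℝ⁻.
x=-0.97: |R|=0.5005
R=1: x+1/2x²=0 ⇒ x=−2=-2.0000; min R=1−1/(4·1/2)=0.5000>−1
Confirm numerically:
  x=-1.803: |R|=0.82240 <1
  x=-1.610: |R|=0.68605 <1
  x=-0.928: |R|=0.50259 <1
  x=-2.578: |R|=1.74504 >1
  x=-2.026: |R|=1.02634 >1
So |R|<1 on (-2.0000, 0).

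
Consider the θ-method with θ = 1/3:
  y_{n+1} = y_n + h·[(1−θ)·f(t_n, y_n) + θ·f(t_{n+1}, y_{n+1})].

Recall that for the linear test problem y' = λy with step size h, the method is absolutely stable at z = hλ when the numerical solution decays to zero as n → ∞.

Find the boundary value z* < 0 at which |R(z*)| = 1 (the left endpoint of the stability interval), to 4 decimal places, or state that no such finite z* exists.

left endpoint -6.0000.

With y'=λy (z=hλ):
  y_{n+1} = y_n + z·[2/3·y_n + 1/3·y_{n+1}] ⇒ (1 − 1/3z)y_{n+1} = (1 + 2/3z)y_n
  so R(z) = (1 + 2/3z)/(1 − 1/3z).

Solve |R(x)|<1 on ℝ⁻.
x=-0.46: |R|=0.6012
R=−1: 1+2/3x = −1+1/3x ⇒ -1/3x=2 ⇒ x=2/(-1/3)=-6.0000
Confirm numerically:
  x=-5.262: |R|=0.91068 <1
  x=-4.288: |R|=0.76509 <1
  x=-3.841: |R|=0.68440 <1
  x=-3.652: |R|=0.64702 <1
  x=-6.306: |R|=1.03288 >1
  x=-6.199: |R|=1.02163 >1
  x=-6.118: |R|=1.01294 >1
So |R|<1 on (-6.0000, 0).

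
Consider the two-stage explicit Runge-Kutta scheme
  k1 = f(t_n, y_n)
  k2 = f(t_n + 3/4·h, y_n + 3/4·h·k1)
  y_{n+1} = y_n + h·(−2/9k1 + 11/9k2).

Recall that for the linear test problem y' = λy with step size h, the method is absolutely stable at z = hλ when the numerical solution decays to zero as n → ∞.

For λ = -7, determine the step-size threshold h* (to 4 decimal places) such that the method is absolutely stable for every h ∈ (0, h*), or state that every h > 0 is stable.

Test eqn y'=λy, z=hλ:
  k1=λy_n ⇒ h·k1=z·y_n;  k2=λ(1+3/4z)y_n ⇒ h·k2=z(1+3/4z)y_n
  y_{n+1}/y_n = 1 − 2/9z + 11/9z(1+3/4z) = 1 + z + 11/12z²
  R(z) = 1 + z + 11/12z².

Need |R(x)|<1, x<0.
x=-0.79: |R|=0.7821
R=1: x+11/12x²=0 ⇒ x=−12/11=-1.0909; min R=1−1/(4·11/12)=0.7273>−1
Confirm numerically:
  x=-0.853: |R|=0.81397 <1
  x=-0.771: |R|=0.77390 <1
  x=-0.499: |R|=0.72925 <1
  x=-0.472: |R|=0.73222 <1
  x=-1.420: |R|=1.42837 >1
  x=-1.340: |R|=1.30597 >1
  x=-1.244: |R|=1.17457 >1
So |R|<1 on (-1.0909, 0).

(-1.0909,0); λ=-7 ⇒ h* = (12/11)/7 = 0.1558.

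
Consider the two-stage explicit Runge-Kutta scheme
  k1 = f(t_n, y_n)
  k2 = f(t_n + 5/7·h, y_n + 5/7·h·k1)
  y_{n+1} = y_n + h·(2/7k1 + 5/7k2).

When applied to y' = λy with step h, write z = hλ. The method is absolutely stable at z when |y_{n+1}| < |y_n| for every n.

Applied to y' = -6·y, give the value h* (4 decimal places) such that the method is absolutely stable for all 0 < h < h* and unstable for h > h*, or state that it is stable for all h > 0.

(-1.9600,0); λ=-6 ⇒ h* = (49/25)/6 = 0.3267.

Test eqn y'=λy, z=hλ:
  k1=λy_n ⇒ h·k1=z·y_n;  k2=λ(1+5/7z)y_n ⇒ h·k2=z(1+5/7z)y_n
  y_{n+1}/y_n = 1 + 2/7z + 5/7z(1+5/7z) = 1 + z + 25/49z²
  Hence R(z) = 1 + z + 25/49z².

Boundary: |R(x)|=1, x<0.
x=-0.71: |R|=0.5472
R=1: x+25/49x²=0 ⇒ x=−49/25=-1.9600; min R=1−1/(4·25/49)=0.5100>−1
Confirm numerically:
  x=-1.919: |R|=0.95986 <1
  x=-1.654: |R|=0.74177 <1
  x=-1.341: |R|=0.57649 <1
  x=-2.465: |R|=1.63511 >1
  x=-2.438: |R|=1.59457 >1
Stable set (-1.9600, 0).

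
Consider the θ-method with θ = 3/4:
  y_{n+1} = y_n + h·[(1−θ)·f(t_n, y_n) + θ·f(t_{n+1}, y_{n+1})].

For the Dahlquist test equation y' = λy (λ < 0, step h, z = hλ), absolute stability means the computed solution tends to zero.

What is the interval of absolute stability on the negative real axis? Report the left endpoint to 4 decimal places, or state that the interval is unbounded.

unbounded; (−∞, 0).

Set f=λy, z=hλ:
  y_{n+1} = y_n + z·[1/4·y_n + 3/4·y_{n+1}] ⇒ (1 − 3/4z)y_{n+1} = (1 + 1/4z)y_n
  ⇒ R(z) = (1 + 1/4z)/(1 − 3/4z).

Find x<0 with |R(x)|<1.
x=-1.74: |R|=0.2451
x=-2: |R|=0.2000
x=-10: |R|=0.1765
x=-100: |R|=0.3158
θ=3/4≥1/2 ⇒ |1+1/4x|<|1−3/4x| ∀x<0 ⇒ interval (−∞,0).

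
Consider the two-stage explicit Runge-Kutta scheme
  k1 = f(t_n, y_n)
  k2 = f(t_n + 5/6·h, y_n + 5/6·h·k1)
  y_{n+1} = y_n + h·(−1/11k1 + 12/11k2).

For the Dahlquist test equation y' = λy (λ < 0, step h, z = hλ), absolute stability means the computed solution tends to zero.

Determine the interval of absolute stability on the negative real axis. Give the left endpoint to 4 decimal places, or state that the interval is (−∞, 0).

With y'=λy (z=hλ):
  k1=λy_n ⇒ h·k1=z·y_n;  k2=λ(1+5/6z)y_n ⇒ h·k2=z(1+5/6z)y_n
  y_{n+1}/y_n = 1 − 1/11z + 12/11z(1+5/6z) = 1 + z + 10/11z²
  so R(z) = 1 + z + 10/11z².

Solve |R(x)|<1 on ℝ⁻.
x=-1.28: |R|=1.2095
R=1: x+10/11x²=0 ⇒ x=−11/10=-1.1000; min R=1−1/(4·10/11)=0.7250>−1
Confirm numerically:
  x=-0.595: |R|=0.72684 <1
  x=-0.516: |R|=0.72605 <1
  x=-0.478: |R|=0.72971 <1
  x=-1.500: |R|=1.54545 >1
  x=-1.350: |R|=1.30682 >1
  x=-1.222: |R|=1.13553 >1
Stable set (-1.1000, 0).

z∈(-1.1000,0).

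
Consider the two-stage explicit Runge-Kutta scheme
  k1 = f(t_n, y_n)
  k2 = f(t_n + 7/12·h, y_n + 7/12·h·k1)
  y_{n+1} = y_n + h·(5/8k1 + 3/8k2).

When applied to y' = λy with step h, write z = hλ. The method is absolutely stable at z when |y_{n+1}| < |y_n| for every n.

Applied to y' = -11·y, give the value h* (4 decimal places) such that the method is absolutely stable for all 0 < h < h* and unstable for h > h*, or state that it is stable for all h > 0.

(-4.5714,0); λ=-11 ⇒ h* = (32/7)/11 = 0.4156.

Set f=λy, z=hλ:
  k1=λy_n ⇒ h·k1=z·y_n;  k2=λ(1+7/12z)y_n ⇒ h·k2=z(1+7/12z)y_n
  y_{n+1}/y_n = 1 + 5/8z + 3/8z(1+7/12z) = 1 + z + 7/32z²
  R(z) = 1 + z + 7/32z².

Find x<0 with |R(x)|<1.
x=-1.43: |R|=0.0173
R=1: x+7/32x²=0 ⇒ x=−32/7=-4.5714; min R=1−1/(4·7/32)=-0.1429>−1
Confirm numerically:
  x=-3.820: |R|=0.37209 <1
  x=-3.712: |R|=0.30214 <1
  x=-2.227: |R|=0.14210 <1
  x=-1.881: |R|=0.10703 <1
  x=-5.023: |R|=1.49618 >1
  x=-4.886: |R|=1.33622 >1
  x=-4.614: |R|=1.04297 >1
Interval (-4.5714, 0).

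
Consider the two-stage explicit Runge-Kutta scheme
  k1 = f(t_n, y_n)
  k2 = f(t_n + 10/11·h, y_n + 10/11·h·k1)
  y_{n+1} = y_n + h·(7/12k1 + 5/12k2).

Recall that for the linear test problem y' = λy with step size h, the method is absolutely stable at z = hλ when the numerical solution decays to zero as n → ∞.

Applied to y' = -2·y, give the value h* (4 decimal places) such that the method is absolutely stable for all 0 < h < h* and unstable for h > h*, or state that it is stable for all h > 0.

(-2.6400,0); λ=-2 ⇒ h* = (66/25)/2 = 1.3200.

Test eqn y'=λy, z=hλ:
  k1=λy_n ⇒ h·k1=z·y_n;  k2=λ(1+10/11z)y_n ⇒ h·k2=z(1+10/11z)y_n
  y_{n+1}/y_n = 1 + 7/12z + 5/12z(1+10/11z) = 1 + z + 25/66z²
  Hence R(z) = 1 + z + 25/66z².

Solve |R(x)|<1 on ℝ⁻.
x=-1.74: |R|=0.4068
R=1: x+25/66x²=0 ⇒ x=−66/25=-2.6400; min R=1−1/(4·25/66)=0.3400>−1
Confirm numerically:
  x=-2.303: |R|=0.70602 <1
  x=-2.259: |R|=0.67399 <1
  x=-2.211: |R|=0.64071 <1
  x=-1.775: |R|=0.41842 <1
  x=-3.038: |R|=1.45800 >1
  x=-2.737: |R|=1.10056 >1
So |R|<1 on (-2.6400, 0).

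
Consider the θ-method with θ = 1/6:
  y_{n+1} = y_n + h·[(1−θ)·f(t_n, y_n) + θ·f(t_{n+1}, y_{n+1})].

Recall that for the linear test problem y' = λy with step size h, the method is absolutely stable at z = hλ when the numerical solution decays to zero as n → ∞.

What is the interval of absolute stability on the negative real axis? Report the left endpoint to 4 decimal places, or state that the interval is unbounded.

Set f=λy, z=hλ:
  y_{n+1} = y_n + z·[5/6·y_n + 1/6·y_{n+1}] ⇒ (1 − 1/6z)y_{n+1} = (1 + 5/6z)y_n
  R(z) = (1 + 5/6z)/(1 − 1/6z).

Boundary: |R(x)|=1, x<0.
x=-1.4: |R|=0.1351
R=−1: 1+5/6x = −1+1/6x ⇒ -2/3x=2 ⇒ x=2/(-2/3)=-3.0000
Confirm numerically:
  x=-2.977: |R|=0.98975 <1
  x=-2.912: |R|=0.96050 <1
  x=-2.277: |R|=0.65060 <1
  x=-2.063: |R|=0.53516 <1
  x=-3.264: |R|=1.11399 >1
  x=-3.062: |R|=1.02737 >1
So |R|<1 on (-3.0000, 0).

z∈(-3.0000,0).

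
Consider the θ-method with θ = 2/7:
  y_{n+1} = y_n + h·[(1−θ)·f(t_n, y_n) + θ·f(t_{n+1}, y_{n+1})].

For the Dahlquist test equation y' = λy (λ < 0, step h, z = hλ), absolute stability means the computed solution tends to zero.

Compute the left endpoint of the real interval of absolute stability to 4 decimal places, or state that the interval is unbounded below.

z* = -4.6667.

Set f=λy, z=hλ:
  y_{n+1} = y_n + z·[5/7·y_n + 2/7·y_{n+1}] ⇒ (1 − 2/7z)y_{n+1} = (1 + 5/7z)y_n
  ⇒ R(z) = (1 + 5/7z)/(1 − 2/7z).

Need |R(x)|<1, x<0.
x=-0.36: |R|=0.6736
R=−1: 1+5/7x = −1+2/7x ⇒ -3/7x=2 ⇒ x=2/(-3/7)=-4.6667
Confirm numerically:
  x=-4.416: |R|=0.95250 <1
  x=-2.887: |R|=0.58204 <1
  x=-2.093: |R|=0.30976 <1
  x=-1.946: |R|=0.25064 <1
  x=-5.099: |R|=1.07542 >1
  x=-5.060: |R|=1.06893 >1
So |R|<1 on (-4.6667, 0).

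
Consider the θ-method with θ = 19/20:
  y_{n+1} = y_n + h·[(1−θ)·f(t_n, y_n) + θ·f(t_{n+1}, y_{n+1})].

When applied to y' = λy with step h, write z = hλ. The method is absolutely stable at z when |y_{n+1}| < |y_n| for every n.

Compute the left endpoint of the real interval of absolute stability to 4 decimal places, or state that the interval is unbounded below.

interval (−∞, 0).

Test eqn y'=λy, z=hλ:
  y_{n+1} = y_n + z·[1/20·y_n + 19/20·y_{n+1}] ⇒ (1 − 19/20z)y_{n+1} = (1 + 1/20z)y_n
  Hence R(z) = (1 + 1/20z)/(1 − 19/20z).

Need |R(x)|<1, x<0.
x=-0.63: |R|=0.6059
x=-2: |R|=0.3103
x=-10: |R|=0.0476
x=-100: |R|=0.0417
θ=19/20≥1/2 ⇒ |1+1/20x|<|1−19/20x| ∀x<0 ⇒ stable on all of ℝ⁻.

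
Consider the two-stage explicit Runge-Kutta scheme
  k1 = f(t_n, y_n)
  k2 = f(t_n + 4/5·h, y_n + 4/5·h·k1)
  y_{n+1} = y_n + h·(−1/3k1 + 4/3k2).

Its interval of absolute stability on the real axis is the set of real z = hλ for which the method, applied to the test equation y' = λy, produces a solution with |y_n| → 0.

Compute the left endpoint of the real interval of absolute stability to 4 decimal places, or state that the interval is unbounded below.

z* = -0.9375.

With y'=λy (z=hλ):
  k1=λy_n ⇒ h·k1=z·y_n;  k2=λ(1+4/5z)y_n ⇒ h·k2=z(1+4/5z)y_n
  y_{n+1}/y_n = 1 − 1/3z + 4/3z(1+4/5z) = 1 + z + 16/15z²
  ⇒ R(z) = 1 + z + 16/15z².

Boundary: |R(x)|=1, x<0.
x=-1.53: |R|=1.9670
R=1: x+16/15x²=0 ⇒ x=−15/16=-0.9375; min R=1−1/(4·16/15)=0.7656>−1
Confirm numerically:
  x=-0.917: |R|=0.97995 <1
  x=-0.821: |R|=0.89798 <1
  x=-0.614: |R|=0.78813 <1
  x=-0.592: |R|=0.78183 <1
  x=-1.413: |R|=1.71667 >1
  x=-1.382: |R|=1.65525 >1
  x=-1.017: |R|=1.08624 >1
So |R|<1 on (-0.9375, 0).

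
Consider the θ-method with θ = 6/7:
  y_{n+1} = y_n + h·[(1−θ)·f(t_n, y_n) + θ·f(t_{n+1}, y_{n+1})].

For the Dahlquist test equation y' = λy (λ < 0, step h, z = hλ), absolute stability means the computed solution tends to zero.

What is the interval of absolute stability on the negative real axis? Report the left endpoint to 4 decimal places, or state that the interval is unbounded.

unbounded; (−∞, 0).

With y'=λy (z=hλ):
  y_{n+1} = y_n + z·[1/7·y_n + 6/7·y_{n+1}] ⇒ (1 − 6/7z)y_{n+1} = (1 + 1/7z)y_n
  so R(z) = (1 + 1/7z)/(1 − 6/7z).

Find x<0 with |R(x)|<1.
x=-1.16: |R|=0.4183
x=-2: |R|=0.2632
x=-10: |R|=0.0448
x=-100: |R|=0.1532
θ=6/7≥1/2 ⇒ |1+1/7x|<|1−6/7x| ∀x<0 ⇒ unbounded interval.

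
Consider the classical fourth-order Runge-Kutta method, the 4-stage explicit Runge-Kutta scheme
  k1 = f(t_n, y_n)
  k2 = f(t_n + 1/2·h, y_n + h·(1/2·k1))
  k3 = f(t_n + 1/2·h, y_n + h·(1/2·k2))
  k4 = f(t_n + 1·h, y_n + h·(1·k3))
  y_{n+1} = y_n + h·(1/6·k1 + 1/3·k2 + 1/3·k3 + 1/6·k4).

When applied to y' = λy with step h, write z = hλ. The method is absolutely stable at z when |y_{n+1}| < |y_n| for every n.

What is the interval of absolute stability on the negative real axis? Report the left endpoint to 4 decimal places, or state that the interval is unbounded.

(-2.7853, 0).

Test eqn y'=λy, z=hλ:
  order 4, 4-stage ⇒ R(z)=1+z+z^2/2+z^3/6+z^4/24
  (e.g. R(-0.68)=0.50770, |R|=0.50770)

Need |R(x)|<1, x<0.
x=-0.68: |R|=0.5077
|R(-2.48)|=0.6292 |R(-1.32)|=0.2944 |R(-1.23)|=0.3117
Bisect:
  x_lo=-3.1778 |R|=1.7721  x_hi=-0.1823 |R|=0.8334
  mid=-1.68005 |R|=0.27285 →hi
  mid=-2.42895 |R|=0.58288 →hi
  mid=-2.80340 |R|=1.02764 →lo
  mid=-2.61617 |R|=0.77356 →hi
  mid=-2.70979 |R|=0.89200 →hi
  mid=-2.75659 |R|=0.95758 →hi
  mid=-2.77999 |R|=0.99204 →hi
  mid=-2.79170 |R|=1.00970 →lo
  ...
  [-2.78530,-2.78511] ⇒ x*=-2.7853
So |R|<1 on (-2.7853, 0).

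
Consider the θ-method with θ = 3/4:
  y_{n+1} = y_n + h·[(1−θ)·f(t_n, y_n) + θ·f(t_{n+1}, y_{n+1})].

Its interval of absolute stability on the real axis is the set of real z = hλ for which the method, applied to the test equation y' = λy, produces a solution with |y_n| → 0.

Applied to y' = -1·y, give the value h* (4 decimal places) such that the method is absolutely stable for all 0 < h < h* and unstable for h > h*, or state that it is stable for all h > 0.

Test eqn y'=λy, z=hλ:
  y_{n+1} = y_n + z·[1/4·y_n + 3/4·y_{n+1}] ⇒ (1 − 3/4z)y_{n+1} = (1 + 1/4z)y_n
  R(z) = (1 + 1/4z)/(1 − 3/4z).

Find x<0 with |R(x)|<1.
x=-1.41: |R|=0.3147
x=-2: |R|=0.2000
x=-10: |R|=0.1765
x=-100: |R|=0.3158
θ=3/4≥1/2 ⇒ |1+1/4x|<|1−3/4x| ∀x<0 ⇒ interval (−∞,0).

(−∞, 0) — no finite endpoint. Any h>0 works for λ=-1.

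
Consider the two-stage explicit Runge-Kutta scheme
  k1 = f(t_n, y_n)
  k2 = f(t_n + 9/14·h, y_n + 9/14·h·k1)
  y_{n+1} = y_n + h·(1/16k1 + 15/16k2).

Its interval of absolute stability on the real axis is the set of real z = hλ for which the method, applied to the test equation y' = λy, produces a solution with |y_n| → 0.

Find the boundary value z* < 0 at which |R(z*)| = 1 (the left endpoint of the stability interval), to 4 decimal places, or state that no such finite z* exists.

left endpoint -1.6593.

Set f=λy, z=hλ:
  k1=λy_n ⇒ h·k1=z·y_n;  k2=λ(1+9/14z)y_n ⇒ h·k2=z(1+9/14z)y_n
  y_{n+1}/y_n = 1 + 1/16z + 15/16z(1+9/14z) = 1 + z + 135/224z²
  Hence R(z) = 1 + z + 135/224z².

Boundary: |R(x)|=1, x<0.
x=-0.63: |R|=0.6092
R=1: x+135/224x²=0 ⇒ x=−224/135=-1.6593; min R=1−1/(4·135/224)=0.5852>−1
Confirm numerically:
  x=-1.592: |R|=0.93547 <1
  x=-1.444: |R|=0.81267 <1
  x=-0.761: |R|=0.58802 <1
  x=-2.235: |R|=1.77552 >1
  x=-2.204: |R|=1.72358 >1
  x=-1.944: |R|=1.33360 >1
Interval (-1.6593, 0).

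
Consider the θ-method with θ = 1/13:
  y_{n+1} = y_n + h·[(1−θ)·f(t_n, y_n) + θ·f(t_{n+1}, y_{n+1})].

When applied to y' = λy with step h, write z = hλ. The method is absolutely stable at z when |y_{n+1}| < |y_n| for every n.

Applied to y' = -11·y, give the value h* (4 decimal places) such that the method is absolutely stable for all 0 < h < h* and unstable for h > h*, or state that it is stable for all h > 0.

Test eqn y'=λy, z=hλ:
  y_{n+1} = y_n + z·[12/13·y_n + 1/13·y_{n+1}] ⇒ (1 − 1/13z)y_{n+1} = (1 + 12/13z)y_n
  Hence R(z) = (1 + 12/13z)/(1 − 1/13z).

Find x<0 with |R(x)|<1.
x=-0.3: |R|=0.7068
R=−1: 1+12/13x = −1+1/13x ⇒ -11/13x=2 ⇒ x=2/(-11/13)=-2.3636
Confirm numerically:
  x=-2.037: |R|=0.76106 <1
  x=-1.771: |R|=0.55866 <1
  x=-1.662: |R|=0.47361 <1
  x=-2.850: |R|=1.33754 >1
  x=-2.668: |R|=1.21368 >1
  x=-2.449: |R|=1.06078 >1
Interval (-2.3636, 0).

(-2.3636,0); λ=-11 ⇒ h* = (26/11)/11 = 0.2149.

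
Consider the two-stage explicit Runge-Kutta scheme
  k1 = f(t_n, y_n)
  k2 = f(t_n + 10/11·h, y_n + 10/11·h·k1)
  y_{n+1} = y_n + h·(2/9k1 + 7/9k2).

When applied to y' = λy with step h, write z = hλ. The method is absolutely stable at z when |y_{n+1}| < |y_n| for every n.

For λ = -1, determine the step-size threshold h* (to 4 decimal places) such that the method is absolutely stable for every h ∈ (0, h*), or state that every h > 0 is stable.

Test eqn y'=λy, z=hλ:
  k1=λy_n ⇒ h·k1=z·y_n;  k2=λ(1+10/11z)y_n ⇒ h·k2=z(1+10/11z)y_n
  y_{n+1}/y_n = 1 + 2/9z + 7/9z(1+10/11z) = 1 + z + 70/99z²
  Hence R(z) = 1 + z + 70/99z².

Find x<0 with |R(x)|<1.
x=-1.78: |R|=1.4603
R=1: x+70/99x²=0 ⇒ x=−99/70=-1.4143; min R=1−1/(4·70/99)=0.6464>−1
Confirm numerically:
  x=-1.296: |R|=0.89161 <1
  x=-0.903: |R|=0.67355 <1
  x=-0.745: |R|=0.64744 <1
  x=-0.620: |R|=0.65180 <1
  x=-1.806: |R|=1.50021 >1
  x=-1.709: |R|=1.35613 >1
So |R|<1 on (-1.4143, 0).

(-1.4143,0); λ=-1 ⇒ h* = (99/70)/1 = 1.4143.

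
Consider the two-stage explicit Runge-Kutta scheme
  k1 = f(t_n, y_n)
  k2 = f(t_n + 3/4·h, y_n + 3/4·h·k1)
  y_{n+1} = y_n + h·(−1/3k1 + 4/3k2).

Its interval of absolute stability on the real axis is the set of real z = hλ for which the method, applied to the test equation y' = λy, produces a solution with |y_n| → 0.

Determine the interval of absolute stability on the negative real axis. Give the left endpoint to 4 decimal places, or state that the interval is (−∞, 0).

z∈(-1.0000,0).

With y'=λy (z=hλ):
  k1=λy_n ⇒ h·k1=z·y_n;  k2=λ(1+3/4z)y_n ⇒ h·k2=z(1+3/4z)y_n
  y_{n+1}/y_n = 1 − 1/3z + 4/3z(1+3/4z) = 1 + z + z²
  so R(z) = 1 + z + z².

Boundary: |R(x)|=1, x<0.
x=-1.2: |R|=1.2400
R=1: x+1x²=0 ⇒ x=−1=-1.0000; min R=1−1/(4·1)=0.7500>−1
Confirm numerically:
  x=-0.924: |R|=0.92978 <1
  x=-0.923: |R|=0.92893 <1
  x=-0.819: |R|=0.85176 <1
  x=-0.577: |R|=0.75593 <1
  x=-1.564: |R|=1.88210 >1
  x=-1.098: |R|=1.10760 >1
Interval (-1.0000, 0).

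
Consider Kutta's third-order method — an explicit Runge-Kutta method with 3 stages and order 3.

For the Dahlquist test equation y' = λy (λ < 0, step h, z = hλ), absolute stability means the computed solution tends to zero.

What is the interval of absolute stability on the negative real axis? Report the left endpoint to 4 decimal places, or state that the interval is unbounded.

Set f=λy, z=hλ:
  order 3, 3-stage ⇒ R(z)=1+z+z^2/2+z^3/6
  (e.g. R(-0.45)=0.63606, |R|=0.63606)

Need |R(x)|<1, x<0.
x=-0.45: |R|=0.6361
|R(-2.44)|=0.8843 |R(-1.96)|=0.2941 |R(-1.34)|=0.1568
Bisect:
  x_lo=-2.9227 |R|=1.8125  x_hi=-0.0911 |R|=0.9130
  mid=-1.50686 |R|=0.05820 →hi
  mid=-2.21476 |R|=0.57280 →hi
  mid=-2.56871 |R|=1.09441 →lo
  mid=-2.39173 |R|=0.81181 →hi
  mid=-2.48022 |R|=0.94731 →hi
  mid=-2.52446 |R|=1.01937 →lo
  mid=-2.50234 |R|=0.98297 →hi
  mid=-2.51340 |R|=1.00108 →lo
  ...
  [-2.51288,-2.51271] ⇒ x*=-2.5127
Stable set (-2.5127, 0).

(-2.5127, 0).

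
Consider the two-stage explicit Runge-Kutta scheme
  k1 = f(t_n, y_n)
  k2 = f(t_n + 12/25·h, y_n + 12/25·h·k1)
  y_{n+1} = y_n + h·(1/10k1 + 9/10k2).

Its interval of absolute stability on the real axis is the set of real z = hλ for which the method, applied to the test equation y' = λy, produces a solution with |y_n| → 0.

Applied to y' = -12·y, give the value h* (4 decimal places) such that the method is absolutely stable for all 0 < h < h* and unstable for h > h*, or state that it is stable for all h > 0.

(-2.3148,0); λ=-12 ⇒ h* = (125/54)/12 = 0.1929.

Test eqn y'=λy, z=hλ:
  k1=λy_n ⇒ h·k1=z·y_n;  k2=λ(1+12/25z)y_n ⇒ h·k2=z(1+12/25z)y_n
  y_{n+1}/y_n = 1 + 1/10z + 9/10z(1+12/25z) = 1 + z + 54/125z²
  Hence R(z) = 1 + z + 54/125z².

Find x<0 with |R(x)|<1.
x=-1.48: |R|=0.4663
R=1: x+54/125x²=0 ⇒ x=−125/54=-2.3148; min R=1−1/(4·54/125)=0.4213>−1
Confirm numerically:
  x=-2.097: |R|=0.80268 <1
  x=-1.321: |R|=0.43286 <1
  x=-1.154: |R|=0.42130 <1
  x=-0.961: |R|=0.43796 <1
  x=-2.686: |R|=1.43071 >1
  x=-2.436: |R|=1.12753 >1
  x=-2.383: |R|=1.07019 >1
Stable set (-2.3148, 0).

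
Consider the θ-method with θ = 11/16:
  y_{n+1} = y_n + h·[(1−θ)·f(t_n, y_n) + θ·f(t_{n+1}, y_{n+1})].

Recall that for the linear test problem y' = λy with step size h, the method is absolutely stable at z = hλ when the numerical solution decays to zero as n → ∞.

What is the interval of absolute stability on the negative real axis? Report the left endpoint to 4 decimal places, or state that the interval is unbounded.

unbounded; (−∞, 0).

With y'=λy (z=hλ):
  y_{n+1} = y_n + z·[5/16·y_n + 11/16·y_{n+1}] ⇒ (1 − 11/16z)y_{n+1} = (1 + 5/16z)y_n
  R(z) = (1 + 5/16z)/(1 − 11/16z).

Boundary: |R(x)|=1, x<0.
x=-0.72: |R|=0.5184
x=-2: |R|=0.1579
x=-10: |R|=0.2698
x=-100: |R|=0.4337
θ=11/16≥1/2 ⇒ |1+5/16x|<|1−11/16x| ∀x<0 ⇒ stable on all of ℝ⁻.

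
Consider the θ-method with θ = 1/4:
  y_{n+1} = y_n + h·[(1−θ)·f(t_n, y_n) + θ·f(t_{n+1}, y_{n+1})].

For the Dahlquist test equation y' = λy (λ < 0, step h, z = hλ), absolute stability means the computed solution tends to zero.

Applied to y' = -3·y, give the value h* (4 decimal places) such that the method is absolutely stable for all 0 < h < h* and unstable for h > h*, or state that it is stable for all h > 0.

Test eqn y'=λy, z=hλ:
  y_{n+1} = y_n + z·[3/4·y_n + 1/4·y_{n+1}] ⇒ (1 − 1/4z)y_{n+1} = (1 + 3/4z)y_n
  R(z) = (1 + 3/4z)/(1 − 1/4z).

Need |R(x)|<1, x<0.
x=-0.64: |R|=0.4483
R=−1: 1+3/4x = −1+1/4x ⇒ -1/2x=2 ⇒ x=2/(-1/2)=-4.0000
Confirm numerically:
  x=-3.255: |R|=0.79462 <1
  x=-2.981: |R|=0.70806 <1
  x=-2.706: |R|=0.61408 <1
  x=-1.704: |R|=0.19495 <1
  x=-4.461: |R|=1.10897 >1
  x=-4.330: |R|=1.07923 >1
  x=-4.232: |R|=1.05637 >1
So |R|<1 on (-4.0000, 0).

(-4.0000,0); λ=-3 ⇒ h* = (4)/3 = 1.3333.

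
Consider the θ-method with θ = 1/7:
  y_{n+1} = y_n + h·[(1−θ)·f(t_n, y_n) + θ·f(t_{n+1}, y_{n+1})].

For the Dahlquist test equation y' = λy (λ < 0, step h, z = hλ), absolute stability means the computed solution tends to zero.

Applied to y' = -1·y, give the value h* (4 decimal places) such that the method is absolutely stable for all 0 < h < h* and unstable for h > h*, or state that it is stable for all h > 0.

(-2.8000,0); λ=-1 ⇒ h* = (14/5)/1 = 2.8000.

Test eqn y'=λy, z=hλ:
  y_{n+1} = y_n + z·[6/7·y_n + 1/7·y_{n+1}] ⇒ (1 − 1/7z)y_{n+1} = (1 + 6/7z)y_n
  so R(z) = (1 + 6/7z)/(1 − 1/7z).

Find x<0 with |R(x)|<1.
x=-1.11: |R|=0.0419
R=−1: 1+6/7x = −1+1/7x ⇒ -5/7x=2 ⇒ x=2/(-5/7)=-2.8000
Confirm numerically:
  x=-2.554: |R|=0.87126 <1
  x=-2.550: |R|=0.86911 <1
  x=-2.002: |R|=0.55677 <1
  x=-1.971: |R|=0.53796 <1
  x=-2.964: |R|=1.08230 >1
  x=-2.887: |R|=1.04400 >1
Stable set (-2.8000, 0).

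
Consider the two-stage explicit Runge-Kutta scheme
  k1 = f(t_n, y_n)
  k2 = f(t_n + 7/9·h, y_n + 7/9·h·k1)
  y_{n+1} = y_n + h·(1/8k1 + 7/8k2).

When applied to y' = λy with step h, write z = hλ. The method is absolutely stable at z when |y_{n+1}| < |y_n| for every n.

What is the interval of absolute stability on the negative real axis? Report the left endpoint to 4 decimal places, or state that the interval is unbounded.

On y'=λy, z=hλ:
  k1=λy_n ⇒ h·k1=z·y_n;  k2=λ(1+7/9z)y_n ⇒ h·k2=z(1+7/9z)y_n
  y_{n+1}/y_n = 1 + 1/8z + 7/8z(1+7/9z) = 1 + z + 49/72z²
  ⇒ R(z) = 1 + z + 49/72z².

Need |R(x)|<1, x<0.
x=-0.84: |R|=0.6402
R=1: x+49/72x²=0 ⇒ x=−72/49=-1.4694; min R=1−1/(4·49/72)=0.6327>−1
Confirm numerically:
  x=-1.381: |R|=0.91693 <1
  x=-1.321: |R|=0.86660 <1
  x=-1.113: |R|=0.73005 <1
  x=-2.006: |R|=1.73258 >1
  x=-1.952: |R|=1.64112 >1
  x=-1.826: |R|=1.44316 >1
So |R|<1 on (-1.4694, 0).

(-1.4694, 0).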